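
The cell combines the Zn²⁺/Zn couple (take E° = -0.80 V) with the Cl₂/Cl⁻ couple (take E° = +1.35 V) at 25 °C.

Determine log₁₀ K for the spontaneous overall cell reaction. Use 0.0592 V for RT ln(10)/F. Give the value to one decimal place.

72.6

Cathode: Cl₂/Cl⁻; anode: Zn²⁺/Zn. E°cell = +2.15 V, n = 2.
log K = nE°cell / 0.0592 = (2)(+2.15) / 0.0592 = 72.6.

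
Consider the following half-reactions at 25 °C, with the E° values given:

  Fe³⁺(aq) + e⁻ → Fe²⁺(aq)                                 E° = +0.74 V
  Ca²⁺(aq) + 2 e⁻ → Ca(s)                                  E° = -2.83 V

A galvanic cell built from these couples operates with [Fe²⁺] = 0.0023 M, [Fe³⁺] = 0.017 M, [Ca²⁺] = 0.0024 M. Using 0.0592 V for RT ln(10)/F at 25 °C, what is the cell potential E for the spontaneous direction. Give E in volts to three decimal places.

+3.699 V

Fe³⁺/Fe²⁺ is the cathode (higher E°), Ca²⁺/Ca the anode: E°cell = +0.74 − (-2.83) = +3.57 V, n = 2.
Overall: 2 Fe³⁺(aq) + Ca(s) → 2 Fe²⁺(aq) + Ca²⁺(aq)
Q = [Fe²⁺]^2·[Ca²⁺] / ([Fe³⁺]^2); log Q = -4.357.
E = E° − (0.0592/n) log Q = +3.57 − (0.0592/2)(-4.357) = +3.699 V.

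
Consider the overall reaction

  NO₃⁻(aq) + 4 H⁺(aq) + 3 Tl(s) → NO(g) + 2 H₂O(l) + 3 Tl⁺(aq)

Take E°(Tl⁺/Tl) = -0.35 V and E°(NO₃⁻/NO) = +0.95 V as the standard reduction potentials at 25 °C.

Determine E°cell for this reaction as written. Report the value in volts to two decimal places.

+1.30 V

The NO₃⁻/NO couple has the higher reduction potential, so it is the cathode; Tl⁺/Tl is oxidised at the anode.
E°cell = E°(cathode) − E°(anode) = (+0.95) − (-0.35) = +1.30 V.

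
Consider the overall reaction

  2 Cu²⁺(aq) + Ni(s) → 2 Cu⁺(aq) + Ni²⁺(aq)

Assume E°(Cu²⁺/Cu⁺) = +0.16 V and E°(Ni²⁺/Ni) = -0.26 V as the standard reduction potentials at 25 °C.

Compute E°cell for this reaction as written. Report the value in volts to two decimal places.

+0.42 V

The Cu²⁺/Cu⁺ couple has the higher reduction potential, so it is the cathode; Ni²⁺/Ni is oxidised at the anode.
E°cell = E°(cathode) − E°(anode) = (+0.16) − (-0.26) = +0.42 V.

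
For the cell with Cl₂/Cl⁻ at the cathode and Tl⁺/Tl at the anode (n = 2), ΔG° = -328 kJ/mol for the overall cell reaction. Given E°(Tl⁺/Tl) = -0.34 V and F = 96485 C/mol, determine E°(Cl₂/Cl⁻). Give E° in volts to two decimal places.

+1.36 V

E°cell = −ΔG°/(nF) = −(-328×10³)/((2)(96485)) = +1.700 V.
Since Cl₂/Cl⁻ is the cathode and Tl⁺/Tl the anode, E°cell = E°(Cl₂/Cl⁻) − E°(Tl⁺/Tl).
So E°(Cl₂/Cl⁻) = E°cell + E°(Tl⁺/Tl) = +1.700 + (-0.34) = +1.36 V.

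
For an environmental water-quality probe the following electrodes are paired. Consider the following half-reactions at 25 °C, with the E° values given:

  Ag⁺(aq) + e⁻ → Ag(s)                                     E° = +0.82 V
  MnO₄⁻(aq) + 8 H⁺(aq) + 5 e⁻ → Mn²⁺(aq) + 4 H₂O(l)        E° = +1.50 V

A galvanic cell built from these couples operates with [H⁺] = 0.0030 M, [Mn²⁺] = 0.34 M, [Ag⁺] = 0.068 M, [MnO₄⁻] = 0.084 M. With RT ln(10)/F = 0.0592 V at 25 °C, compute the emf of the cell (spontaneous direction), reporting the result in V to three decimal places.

MnO₄⁻/Mn²⁺ is the cathode (higher E°), Ag⁺/Ag the anode: E°cell = +1.50 − (+0.82) = +0.68 V, n = 5.
Overall: MnO₄⁻(aq) + 8 H⁺(aq) + 5 Ag(s) → Mn²⁺(aq) + 4 H₂O(l) + 5 Ag⁺(aq)
Q = [Mn²⁺]·[Ag⁺]^5 / ([MnO₄⁻]·[H⁺]^8); log Q = 14.953.
E = E° − (0.0592/n) log Q = +0.68 − (0.0592/5)(14.953) = +0.503 V.

+0.503 V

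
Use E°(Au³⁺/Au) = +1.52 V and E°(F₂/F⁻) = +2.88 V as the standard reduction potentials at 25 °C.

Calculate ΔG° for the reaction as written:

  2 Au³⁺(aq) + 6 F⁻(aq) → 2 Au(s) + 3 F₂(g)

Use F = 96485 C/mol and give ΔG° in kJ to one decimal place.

+787.3 kJ

As written, Au³⁺/Au is reduced (cathode) and F₂/F⁻ is oxidised (anode), so E°cell = (+1.52) − (+2.88) = -1.36 V.
Balancing electrons gives n = 6.
ΔG° = −nFE° = −(6)(96485)(-1.36) = 787,318 J = +787.3 kJ.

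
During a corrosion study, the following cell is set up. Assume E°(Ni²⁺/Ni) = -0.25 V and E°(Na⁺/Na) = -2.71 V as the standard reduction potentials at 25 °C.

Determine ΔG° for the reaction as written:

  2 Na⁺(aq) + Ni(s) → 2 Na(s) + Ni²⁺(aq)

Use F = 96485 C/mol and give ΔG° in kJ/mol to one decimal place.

As written, Na⁺/Na is reduced (cathode) and Ni²⁺/Ni is oxidised (anode), so E°cell = (-2.71) − (-0.25) = -2.46 V.
Balancing electrons gives n = 2.
ΔG° = −nFE° = −(2)(96485)(-2.46) = 474,706 J = +474.7 kJ/mol.

+474.7 kJ/mol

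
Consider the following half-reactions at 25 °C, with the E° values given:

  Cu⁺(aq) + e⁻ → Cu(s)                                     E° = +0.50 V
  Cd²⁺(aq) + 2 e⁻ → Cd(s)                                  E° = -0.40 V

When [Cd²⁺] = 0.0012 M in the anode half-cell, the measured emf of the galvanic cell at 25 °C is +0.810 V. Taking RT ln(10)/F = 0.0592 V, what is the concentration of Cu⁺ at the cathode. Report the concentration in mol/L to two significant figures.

Cu⁺/Cu is the cathode, Cd²⁺/Cd the anode: E°cell = +0.90 V, n = 2.
Overall reaction: 2 Cu⁺(aq) + Cd(s) → 2 Cu(s) + Cd²⁺(aq); Q = [Cd²⁺]^1/[Cu⁺]^2.
From E = E° − (0.0592/n) log Q: log Q = (E° − E)·n/0.0592 = (+0.90 − (+0.810))·2/0.0592 = 3.0405.
So 2·log[Cu⁺] = 1·log(0.0012) − log Q = -2.9208 − (3.0405) = -5.9613; log[Cu⁺] = -5.9613 / 2 = -2.9806; [Cu⁺] = 10^(-2.9806) ≈ 0.0010 M.

0.0010 M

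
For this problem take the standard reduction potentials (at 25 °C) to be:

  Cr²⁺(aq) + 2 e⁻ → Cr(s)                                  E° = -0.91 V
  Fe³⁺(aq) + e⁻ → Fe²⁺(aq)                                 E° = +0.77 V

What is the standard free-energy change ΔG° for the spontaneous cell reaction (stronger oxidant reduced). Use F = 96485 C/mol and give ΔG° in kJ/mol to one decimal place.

-324.2 kJ/mol

Fe³⁺/Fe²⁺ (E° = +0.77 V) is the cathode; Cr²⁺/Cr (E° = -0.91 V) is the anode, so E°cell = +1.68 V.
Balancing electrons gives n = 2 (lcm of 1 and 2).
ΔG° = −nFE° = −(2)(96485)(+1.68) = -324,190 J = -324.2 kJ/mol.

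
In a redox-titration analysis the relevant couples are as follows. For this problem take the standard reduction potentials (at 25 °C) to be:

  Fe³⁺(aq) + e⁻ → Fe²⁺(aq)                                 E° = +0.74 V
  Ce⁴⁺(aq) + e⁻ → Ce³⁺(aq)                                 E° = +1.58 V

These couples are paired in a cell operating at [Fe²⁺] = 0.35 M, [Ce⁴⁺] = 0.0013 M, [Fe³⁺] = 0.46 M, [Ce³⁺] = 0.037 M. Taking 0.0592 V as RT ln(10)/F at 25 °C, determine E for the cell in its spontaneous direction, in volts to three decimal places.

+0.747 V

Ce⁴⁺/Ce³⁺ is the cathode (higher E°), Fe³⁺/Fe²⁺ the anode: E°cell = +1.58 − (+0.74) = +0.84 V, n = 1.
Overall: Ce⁴⁺(aq) + Fe²⁺(aq) → Ce³⁺(aq) + Fe³⁺(aq)
Q = [Ce³⁺]·[Fe³⁺] / ([Ce⁴⁺]·[Fe²⁺]); log Q = 1.573.
E = E° − (0.0592/n) log Q = +0.84 − (0.0592/1)(1.573) = +0.747 V.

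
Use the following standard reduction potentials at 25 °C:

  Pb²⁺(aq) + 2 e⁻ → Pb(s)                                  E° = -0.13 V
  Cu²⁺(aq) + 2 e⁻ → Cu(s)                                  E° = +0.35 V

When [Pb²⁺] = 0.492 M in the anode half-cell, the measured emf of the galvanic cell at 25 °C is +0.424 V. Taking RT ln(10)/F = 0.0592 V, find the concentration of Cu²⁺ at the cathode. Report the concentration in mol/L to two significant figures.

0.0063 M

Cu²⁺/Cu is the cathode, Pb²⁺/Pb the anode: E°cell = +0.48 V, n = 2.
Overall reaction: Cu²⁺(aq) + Pb(s) → Cu(s) + Pb²⁺(aq); Q = [Pb²⁺]^1/[Cu²⁺]^1.
From E = E° − (0.0592/n) log Q: log Q = (E° − E)·n/0.0592 = (+0.48 − (+0.424))·2/0.0592 = 1.8919.
So 1·log[Cu²⁺] = 1·log(0.492) − log Q = -0.3080 − (1.8919) = -2.1999; [Cu²⁺] = 10^(-2.1999) ≈ 0.0063 M.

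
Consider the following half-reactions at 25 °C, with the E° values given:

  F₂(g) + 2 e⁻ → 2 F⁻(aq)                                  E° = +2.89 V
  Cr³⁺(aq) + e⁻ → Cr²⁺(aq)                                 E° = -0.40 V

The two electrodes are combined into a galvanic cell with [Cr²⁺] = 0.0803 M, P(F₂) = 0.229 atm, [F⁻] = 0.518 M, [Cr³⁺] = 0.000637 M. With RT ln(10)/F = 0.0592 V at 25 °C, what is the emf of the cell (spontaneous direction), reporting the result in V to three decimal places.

F₂/F⁻ is the cathode (higher E°), Cr³⁺/Cr²⁺ the anode: E°cell = +2.89 − (-0.40) = +3.29 V, n = 2.
Overall: F₂(g) + 2 Cr²⁺(aq) → 2 F⁻(aq) + 2 Cr³⁺(aq)
Q = [F⁻]^2·[Cr³⁺]^2 / (P(F₂)·[Cr²⁺]^2); log Q = -4.132.
E = E° − (0.0592/n) log Q = +3.29 − (0.0592/2)(-4.132) = +3.412 V.

+3.412 V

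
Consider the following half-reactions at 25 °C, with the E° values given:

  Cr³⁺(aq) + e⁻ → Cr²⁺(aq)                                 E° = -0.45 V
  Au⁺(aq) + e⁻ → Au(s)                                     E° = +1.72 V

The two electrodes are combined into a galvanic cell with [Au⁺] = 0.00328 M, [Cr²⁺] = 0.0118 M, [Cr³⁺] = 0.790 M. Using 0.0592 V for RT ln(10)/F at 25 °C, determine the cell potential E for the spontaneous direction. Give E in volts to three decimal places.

+1.915 V

Au⁺/Au is the cathode (higher E°), Cr³⁺/Cr²⁺ the anode: E°cell = +1.72 − (-0.45) = +2.17 V, n = 1.
Overall: Au⁺(aq) + Cr²⁺(aq) → Au(s) + Cr³⁺(aq)
Q = [Cr³⁺] / ([Au⁺]·[Cr²⁺]); log Q = 4.310.
E = E° − (0.0592/n) log Q = +2.17 − (0.0592/1)(4.310) = +1.915 V.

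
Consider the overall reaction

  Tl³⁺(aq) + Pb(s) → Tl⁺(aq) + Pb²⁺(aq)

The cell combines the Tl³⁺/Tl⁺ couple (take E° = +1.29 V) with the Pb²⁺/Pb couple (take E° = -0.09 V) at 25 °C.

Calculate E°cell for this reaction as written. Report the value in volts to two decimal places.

The Tl³⁺/Tl⁺ couple has the higher reduction potential, so it is the cathode; Pb²⁺/Pb is oxidised at the anode.
E°cell = E°(cathode) − E°(anode) = (+1.29) − (-0.09) = +1.38 V.
Since E°cell > 0, the reaction is spontaneous under standard conditions.

+1.38 V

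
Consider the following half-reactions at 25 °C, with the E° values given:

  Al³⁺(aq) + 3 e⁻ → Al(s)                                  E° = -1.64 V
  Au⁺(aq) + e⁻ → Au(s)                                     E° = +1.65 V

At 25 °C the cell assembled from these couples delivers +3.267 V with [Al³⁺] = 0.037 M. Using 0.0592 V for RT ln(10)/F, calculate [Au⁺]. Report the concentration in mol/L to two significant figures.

Au⁺/Au is the cathode, Al³⁺/Al the anode: E°cell = +3.29 V, n = 3.
Overall reaction: 3 Au⁺(aq) + Al(s) → 3 Au(s) + Al³⁺(aq); Q = [Al³⁺]^1/[Au⁺]^3.
From E = E° − (0.0592/n) log Q: log Q = (E° − E)·n/0.0592 = (+3.29 − (+3.267))·3/0.0592 = 1.1655.
So 3·log[Au⁺] = 1·log(0.037) − log Q = -1.4318 − (1.1655) = -2.5973; log[Au⁺] = -2.5973 / 3 = -0.8658; [Au⁺] = 10^(-0.8658) ≈ 0.14 M.

0.14 M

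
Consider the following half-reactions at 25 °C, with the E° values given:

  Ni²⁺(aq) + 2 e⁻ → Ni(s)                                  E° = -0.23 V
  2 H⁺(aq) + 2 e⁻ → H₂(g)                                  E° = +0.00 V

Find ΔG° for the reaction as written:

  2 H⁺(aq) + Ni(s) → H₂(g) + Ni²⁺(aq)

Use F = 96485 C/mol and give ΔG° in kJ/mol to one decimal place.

As written, H⁺/H₂ is reduced (cathode) and Ni²⁺/Ni is oxidised (anode), so E°cell = (+0.00) − (-0.23) = +0.23 V.
Balancing electrons gives n = 2.
ΔG° = −nFE° = −(2)(96485)(+0.23) = -44,383 J = -44.4 kJ/mol.

-44.4 kJ/mol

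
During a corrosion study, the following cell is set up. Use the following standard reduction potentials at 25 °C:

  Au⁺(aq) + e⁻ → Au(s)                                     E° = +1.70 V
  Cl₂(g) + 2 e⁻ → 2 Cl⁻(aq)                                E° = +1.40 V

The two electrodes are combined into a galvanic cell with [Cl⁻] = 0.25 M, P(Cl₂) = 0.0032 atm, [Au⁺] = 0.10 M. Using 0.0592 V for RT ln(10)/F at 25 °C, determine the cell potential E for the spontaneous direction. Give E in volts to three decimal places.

Au⁺/Au is the cathode (higher E°), Cl₂/Cl⁻ the anode: E°cell = +1.70 − (+1.40) = +0.30 V, n = 2.
Overall: 2 Au⁺(aq) + 2 Cl⁻(aq) → 2 Au(s) + Cl₂(g)
Q = P(Cl₂) / ([Au⁺]^2·[Cl⁻]^2); log Q = 0.709.
E = E° − (0.0592/n) log Q = +0.30 − (0.0592/2)(0.709) = +0.279 V.

+0.279 V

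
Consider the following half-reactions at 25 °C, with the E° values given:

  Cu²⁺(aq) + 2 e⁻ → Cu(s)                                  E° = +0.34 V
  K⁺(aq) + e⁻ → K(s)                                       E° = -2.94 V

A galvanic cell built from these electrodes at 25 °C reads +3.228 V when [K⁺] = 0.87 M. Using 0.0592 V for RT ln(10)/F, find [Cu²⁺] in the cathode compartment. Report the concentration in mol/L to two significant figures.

Cu²⁺/Cu is the cathode, K⁺/K the anode: E°cell = +3.28 V, n = 2.
Overall reaction: Cu²⁺(aq) + 2 K(s) → Cu(s) + 2 K⁺(aq); Q = [K⁺]^2/[Cu²⁺]^1.
From E = E° − (0.0592/n) log Q: log Q = (E° − E)·n/0.0592 = (+3.28 − (+3.228))·2/0.0592 = 1.7568.
So 1·log[Cu²⁺] = 2·log(0.87) − log Q = -0.1210 − (1.7568) = -1.8778; [Cu²⁺] = 10^(-1.8778) ≈ 0.013 M.

0.013 M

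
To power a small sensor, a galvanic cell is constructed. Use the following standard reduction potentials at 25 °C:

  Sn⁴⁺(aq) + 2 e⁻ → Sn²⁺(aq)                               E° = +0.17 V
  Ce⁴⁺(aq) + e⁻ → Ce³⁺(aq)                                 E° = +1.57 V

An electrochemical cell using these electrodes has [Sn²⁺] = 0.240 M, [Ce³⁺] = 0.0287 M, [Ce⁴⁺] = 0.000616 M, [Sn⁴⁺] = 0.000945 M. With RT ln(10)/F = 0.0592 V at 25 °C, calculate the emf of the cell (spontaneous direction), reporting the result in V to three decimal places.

+1.372 V

Ce⁴⁺/Ce³⁺ is the cathode (higher E°), Sn⁴⁺/Sn²⁺ the anode: E°cell = +1.57 − (+0.17) = +1.40 V, n = 2.
Overall: 2 Ce⁴⁺(aq) + Sn²⁺(aq) → 2 Ce³⁺(aq) + Sn⁴⁺(aq)
Q = [Ce³⁺]^2·[Sn⁴⁺] / ([Ce⁴⁺]^2·[Sn²⁺]); log Q = 0.932.
E = E° − (0.0592/n) log Q = +1.40 − (0.0592/2)(0.932) = +1.372 V.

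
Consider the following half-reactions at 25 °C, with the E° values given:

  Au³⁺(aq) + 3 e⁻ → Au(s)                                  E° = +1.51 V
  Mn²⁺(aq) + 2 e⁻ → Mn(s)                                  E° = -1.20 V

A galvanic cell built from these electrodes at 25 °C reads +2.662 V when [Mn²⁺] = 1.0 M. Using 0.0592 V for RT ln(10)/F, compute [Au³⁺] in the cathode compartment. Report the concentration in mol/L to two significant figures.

0.0037 M

Au³⁺/Au is the cathode, Mn²⁺/Mn the anode: E°cell = +2.71 V, n = 6.
Overall reaction: 2 Au³⁺(aq) + 3 Mn(s) → 2 Au(s) + 3 Mn²⁺(aq); Q = [Mn²⁺]^3/[Au³⁺]^2.
From E = E° − (0.0592/n) log Q: log Q = (E° − E)·n/0.0592 = (+2.71 − (+2.662))·6/0.0592 = 4.8649.
So 2·log[Au³⁺] = 3·log(1) − log Q = 0.0000 − (4.8649) = -4.8649; log[Au³⁺] = -4.8649 / 2 = -2.4324; [Au³⁺] = 10^(-2.4324) ≈ 0.0037 M.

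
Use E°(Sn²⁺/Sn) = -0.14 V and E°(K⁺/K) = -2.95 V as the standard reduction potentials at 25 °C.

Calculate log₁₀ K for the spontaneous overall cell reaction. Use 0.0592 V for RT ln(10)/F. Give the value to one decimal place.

94.9

Cathode: Sn²⁺/Sn; anode: K⁺/K. E°cell = +2.81 V, n = 2.
log K = nE°cell / 0.0592 = (2)(+2.81) / 0.0592 = 94.9.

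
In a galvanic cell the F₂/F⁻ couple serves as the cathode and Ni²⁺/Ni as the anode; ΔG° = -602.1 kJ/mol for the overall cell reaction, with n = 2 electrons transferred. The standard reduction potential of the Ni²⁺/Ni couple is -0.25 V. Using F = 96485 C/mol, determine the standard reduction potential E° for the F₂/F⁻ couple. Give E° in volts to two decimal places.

+2.87 V

E°cell = −ΔG°/(nF) = −(-602.1×10³)/((2)(96485)) = +3.120 V.
Since F₂/F⁻ is the cathode and Ni²⁺/Ni the anode, E°cell = E°(F₂/F⁻) − E°(Ni²⁺/Ni).
So E°(F₂/F⁻) = E°cell + E°(Ni²⁺/Ni) = +3.120 + (-0.25) = +2.87 V.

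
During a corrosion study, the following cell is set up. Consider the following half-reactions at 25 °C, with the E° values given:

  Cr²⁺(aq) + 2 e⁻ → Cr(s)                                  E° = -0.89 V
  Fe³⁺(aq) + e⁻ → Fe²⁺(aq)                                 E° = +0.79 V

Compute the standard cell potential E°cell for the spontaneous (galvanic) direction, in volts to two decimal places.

+1.68 V

The Fe³⁺/Fe²⁺ couple has the higher reduction potential, so it is the cathode; Cr²⁺/Cr is oxidised at the anode.
E°cell = E°(cathode) − E°(anode) = (+0.79) − (-0.89) = +1.68 V.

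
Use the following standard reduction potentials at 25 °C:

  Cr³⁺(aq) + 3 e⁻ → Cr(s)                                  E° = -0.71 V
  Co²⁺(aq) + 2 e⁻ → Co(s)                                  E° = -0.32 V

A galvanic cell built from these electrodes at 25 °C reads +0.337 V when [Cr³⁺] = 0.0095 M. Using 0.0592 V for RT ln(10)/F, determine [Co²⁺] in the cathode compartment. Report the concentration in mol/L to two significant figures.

0.00073 M

Co²⁺/Co is the cathode, Cr³⁺/Cr the anode: E°cell = +0.39 V, n = 6.
Overall reaction: 3 Co²⁺(aq) + 2 Cr(s) → 3 Co(s) + 2 Cr³⁺(aq); Q = [Cr³⁺]^2/[Co²⁺]^3.
From E = E° − (0.0592/n) log Q: log Q = (E° − E)·n/0.0592 = (+0.39 − (+0.337))·6/0.0592 = 5.3716.
So 3·log[Co²⁺] = 2·log(0.0095) − log Q = -4.0446 − (5.3716) = -9.4162; log[Co²⁺] = -9.4162 / 3 = -3.1387; [Co²⁺] = 10^(-3.1387) ≈ 0.00073 M.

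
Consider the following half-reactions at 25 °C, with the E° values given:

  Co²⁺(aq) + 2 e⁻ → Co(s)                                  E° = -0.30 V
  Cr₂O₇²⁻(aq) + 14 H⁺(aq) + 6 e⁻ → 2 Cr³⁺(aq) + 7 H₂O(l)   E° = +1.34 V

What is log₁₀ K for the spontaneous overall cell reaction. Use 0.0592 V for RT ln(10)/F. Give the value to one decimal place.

166.2

Cathode: Cr₂O₇²⁻/Cr³⁺; anode: Co²⁺/Co. E°cell = +1.64 V, n = 6.
log K = nE°cell / 0.0592 = (6)(+1.64) / 0.0592 = 166.2.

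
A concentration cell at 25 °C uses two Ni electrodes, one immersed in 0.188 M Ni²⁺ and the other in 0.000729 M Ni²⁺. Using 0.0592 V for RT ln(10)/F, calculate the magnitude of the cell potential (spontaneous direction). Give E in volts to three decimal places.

For a concentration cell E°cell = 0. The 0.188 M side is the cathode (reduction is favoured where [Ni²⁺] is higher).
With n = 2, E = −(0.0592/2) log([Ni²⁺]ₐₙ/[Ni²⁺]꜀ₐₜ) = −(0.0592/2) log(0.000729/0.188) = −(0.0592/2)(-2.411) = +0.071 V.

+0.071 V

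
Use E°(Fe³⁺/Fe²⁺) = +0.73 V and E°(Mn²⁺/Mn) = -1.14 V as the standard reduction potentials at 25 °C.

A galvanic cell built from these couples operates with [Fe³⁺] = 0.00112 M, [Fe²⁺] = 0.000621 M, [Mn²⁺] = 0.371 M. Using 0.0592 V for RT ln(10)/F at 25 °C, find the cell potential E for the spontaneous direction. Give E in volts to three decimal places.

+1.898 V

Fe³⁺/Fe²⁺ is the cathode (higher E°), Mn²⁺/Mn the anode: E°cell = +0.73 − (-1.14) = +1.87 V, n = 2.
Overall: 2 Fe³⁺(aq) + Mn(s) → 2 Fe²⁺(aq) + Mn²⁺(aq)
Q = [Fe²⁺]^2·[Mn²⁺] / ([Fe³⁺]^2); log Q = -0.943.
E = E° − (0.0592/n) log Q = +1.87 − (0.0592/2)(-0.943) = +1.898 V.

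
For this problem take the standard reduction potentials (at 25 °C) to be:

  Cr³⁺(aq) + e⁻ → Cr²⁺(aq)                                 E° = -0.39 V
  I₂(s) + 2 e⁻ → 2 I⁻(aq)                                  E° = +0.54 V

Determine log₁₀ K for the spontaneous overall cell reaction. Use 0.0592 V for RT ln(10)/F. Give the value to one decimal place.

31.4

Cathode: I₂/I⁻; anode: Cr³⁺/Cr²⁺. E°cell = +0.93 V, n = 2.
log K = nE°cell / 0.0592 = (2)(+0.93) / 0.0592 = 31.4.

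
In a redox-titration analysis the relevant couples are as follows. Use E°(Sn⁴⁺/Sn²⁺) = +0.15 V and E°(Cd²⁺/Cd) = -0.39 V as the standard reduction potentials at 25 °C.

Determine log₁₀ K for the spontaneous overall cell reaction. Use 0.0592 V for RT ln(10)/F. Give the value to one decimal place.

Cathode: Sn⁴⁺/Sn²⁺; anode: Cd²⁺/Cd. E°cell = +0.54 V, n = 2.
log K = nE°cell / 0.0592 = (2)(+0.54) / 0.0592 = 18.2.

18.2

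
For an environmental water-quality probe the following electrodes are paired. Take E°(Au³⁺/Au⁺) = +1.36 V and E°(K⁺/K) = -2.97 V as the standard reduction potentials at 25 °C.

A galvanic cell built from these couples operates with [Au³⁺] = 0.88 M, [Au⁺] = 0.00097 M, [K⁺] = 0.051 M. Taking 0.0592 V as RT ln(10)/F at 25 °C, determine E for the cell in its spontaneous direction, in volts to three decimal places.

+4.494 V

Au³⁺/Au⁺ is the cathode (higher E°), K⁺/K the anode: E°cell = +1.36 − (-2.97) = +4.33 V, n = 2.
Overall: Au³⁺(aq) + 2 K(s) → Au⁺(aq) + 2 K⁺(aq)
Q = [Au⁺]·[K⁺]^2 / ([Au³⁺]); log Q = -5.543.
E = E° − (0.0592/n) log Q = +4.33 − (0.0592/2)(-5.543) = +4.494 V.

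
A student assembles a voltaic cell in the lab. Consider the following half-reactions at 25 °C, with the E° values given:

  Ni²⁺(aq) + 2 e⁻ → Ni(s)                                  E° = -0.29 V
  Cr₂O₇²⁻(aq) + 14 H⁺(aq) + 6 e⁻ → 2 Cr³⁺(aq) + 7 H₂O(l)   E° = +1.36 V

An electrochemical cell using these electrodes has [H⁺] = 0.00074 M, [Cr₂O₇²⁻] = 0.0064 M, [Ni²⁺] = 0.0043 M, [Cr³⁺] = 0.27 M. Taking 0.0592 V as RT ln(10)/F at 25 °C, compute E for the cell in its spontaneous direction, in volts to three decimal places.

Cr₂O₇²⁻/Cr³⁺ is the cathode (higher E°), Ni²⁺/Ni the anode: E°cell = +1.36 − (-0.29) = +1.65 V, n = 6.
Overall: Cr₂O₇²⁻(aq) + 14 H⁺(aq) + 3 Ni(s) → 2 Cr³⁺(aq) + 7 H₂O(l) + 3 Ni²⁺(aq)
Q = [Cr³⁺]^2·[Ni²⁺]^3 / ([Cr₂O₇²⁻]·[H⁺]^14); log Q = 37.788.
E = E° − (0.0592/n) log Q = +1.65 − (0.0592/6)(37.788) = +1.277 V.

+1.277 V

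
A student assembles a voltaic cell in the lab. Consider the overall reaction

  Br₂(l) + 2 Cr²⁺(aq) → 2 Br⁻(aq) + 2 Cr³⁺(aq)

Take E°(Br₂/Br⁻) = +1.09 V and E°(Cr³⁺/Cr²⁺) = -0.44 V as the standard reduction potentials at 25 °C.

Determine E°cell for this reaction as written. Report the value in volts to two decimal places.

The Br₂/Br⁻ couple has the higher reduction potential, so it is the cathode; Cr³⁺/Cr²⁺ is oxidised at the anode.
E°cell = E°(cathode) − E°(anode) = (+1.09) − (-0.44) = +1.53 V.

+1.53 V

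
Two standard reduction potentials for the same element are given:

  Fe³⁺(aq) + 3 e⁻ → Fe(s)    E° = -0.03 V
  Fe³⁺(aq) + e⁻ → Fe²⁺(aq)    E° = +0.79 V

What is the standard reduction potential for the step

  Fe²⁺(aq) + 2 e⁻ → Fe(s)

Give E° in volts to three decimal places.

-0.440 V

Sequential free energies add, so n₃E°₃ = n₁E°₁ + n₂E°₂.
With n₃ = 3, and the known step contributing 1×(+0.79) V, the unknown satisfies 2·E° = 3×(-0.03) − 1×(+0.79) = -0.880.
E° = -0.880 / 2 = -0.440 V.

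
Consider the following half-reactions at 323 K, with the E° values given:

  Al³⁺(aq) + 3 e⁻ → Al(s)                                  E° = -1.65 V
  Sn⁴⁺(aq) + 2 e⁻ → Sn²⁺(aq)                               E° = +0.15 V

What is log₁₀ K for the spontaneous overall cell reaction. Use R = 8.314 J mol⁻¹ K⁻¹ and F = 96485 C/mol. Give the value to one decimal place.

168.5

Cathode: Sn⁴⁺/Sn²⁺; anode: Al³⁺/Al. E°cell = (+0.15) − (-1.65) = +1.80 V, with n = 6.
ΔG° = −nFE° = −RT ln K, so ln K = nFE°/(RT) = (6)(96485)(+1.80) / ((8.314)(323)) = 388.035.
log₁₀ K = 388.035 / ln 10 = 168.5.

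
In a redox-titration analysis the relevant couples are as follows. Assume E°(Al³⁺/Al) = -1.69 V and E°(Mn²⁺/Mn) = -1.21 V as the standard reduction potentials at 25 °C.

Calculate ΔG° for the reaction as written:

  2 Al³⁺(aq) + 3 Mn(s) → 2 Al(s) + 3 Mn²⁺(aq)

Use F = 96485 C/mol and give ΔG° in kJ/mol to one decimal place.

As written, Al³⁺/Al is reduced (cathode) and Mn²⁺/Mn is oxidised (anode), so E°cell = (-1.69) − (-1.21) = -0.48 V.
Balancing electrons gives n = 6.
ΔG° = −nFE° = −(6)(96485)(-0.48) = 277,877 J = +277.9 kJ/mol.

+277.9 kJ/mol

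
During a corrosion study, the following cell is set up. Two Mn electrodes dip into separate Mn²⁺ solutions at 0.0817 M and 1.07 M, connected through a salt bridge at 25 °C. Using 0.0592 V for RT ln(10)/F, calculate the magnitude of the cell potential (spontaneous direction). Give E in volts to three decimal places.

For a concentration cell E°cell = 0. The 1.07 M side is the cathode (reduction is favoured where [Mn²⁺] is higher).
With n = 2, E = −(0.0592/2) log([Mn²⁺]ₐₙ/[Mn²⁺]꜀ₐₜ) = −(0.0592/2) log(0.0817/1.07) = −(0.0592/2)(-1.117) = +0.033 V.

+0.033 V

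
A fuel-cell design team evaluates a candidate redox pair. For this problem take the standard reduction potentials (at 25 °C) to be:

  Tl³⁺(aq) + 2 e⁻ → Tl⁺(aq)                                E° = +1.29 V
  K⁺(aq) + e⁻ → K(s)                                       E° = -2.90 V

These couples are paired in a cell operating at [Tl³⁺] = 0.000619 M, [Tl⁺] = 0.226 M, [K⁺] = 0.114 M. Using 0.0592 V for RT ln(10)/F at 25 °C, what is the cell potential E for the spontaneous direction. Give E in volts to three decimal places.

+4.170 V

Tl³⁺/Tl⁺ is the cathode (higher E°), K⁺/K the anode: E°cell = +1.29 − (-2.90) = +4.19 V, n = 2.
Overall: Tl³⁺(aq) + 2 K(s) → Tl⁺(aq) + 2 K⁺(aq)
Q = [Tl⁺]·[K⁺]^2 / ([Tl³⁺]); log Q = 0.676.
E = E° − (0.0592/n) log Q = +4.19 − (0.0592/2)(0.676) = +4.170 V.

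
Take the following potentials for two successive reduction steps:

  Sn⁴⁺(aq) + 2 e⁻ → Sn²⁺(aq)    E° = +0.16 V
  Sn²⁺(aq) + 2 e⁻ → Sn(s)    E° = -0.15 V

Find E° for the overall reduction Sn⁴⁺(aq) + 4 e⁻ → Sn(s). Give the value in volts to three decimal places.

+0.005 V

Standard free energies of sequential steps add: ΔG°₃ = ΔG°₁ + ΔG°₂, so n₃E°₃ = n₁E°₁ + n₂E°₂.
E°₃ = (2×+0.16 + 2×-0.15) / 4 = (+0.020) / 4 = +0.005 V.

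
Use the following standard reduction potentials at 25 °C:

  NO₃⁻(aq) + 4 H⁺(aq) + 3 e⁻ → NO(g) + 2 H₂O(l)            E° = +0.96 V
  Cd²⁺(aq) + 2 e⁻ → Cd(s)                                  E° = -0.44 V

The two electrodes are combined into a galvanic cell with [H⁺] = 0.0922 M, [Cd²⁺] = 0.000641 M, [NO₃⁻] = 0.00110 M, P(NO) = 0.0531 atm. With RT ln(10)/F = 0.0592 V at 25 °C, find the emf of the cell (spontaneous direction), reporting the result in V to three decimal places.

NO₃⁻/NO is the cathode (higher E°), Cd²⁺/Cd the anode: E°cell = +0.96 − (-0.44) = +1.40 V, n = 6.
Overall: 2 NO₃⁻(aq) + 8 H⁺(aq) + 3 Cd(s) → 2 NO(g) + 4 H₂O(l) + 3 Cd²⁺(aq)
Q = P(NO)^2·[Cd²⁺]^3 / ([NO₃⁻]^2·[H⁺]^8); log Q = 2.070.
E = E° − (0.0592/n) log Q = +1.40 − (0.0592/6)(2.070) = +1.380 V.

+1.380 V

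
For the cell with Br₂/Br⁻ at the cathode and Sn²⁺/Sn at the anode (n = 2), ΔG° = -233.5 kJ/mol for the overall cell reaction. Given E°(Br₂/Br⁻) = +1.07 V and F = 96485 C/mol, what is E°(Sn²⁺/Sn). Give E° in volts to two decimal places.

-0.14 V

E°cell = −ΔG°/(nF) = −(-233.5×10³)/((2)(96485)) = +1.210 V.
Since Br₂/Br⁻ is the cathode and Sn²⁺/Sn the anode, E°cell = E°(Br₂/Br⁻) − E°(Sn²⁺/Sn).
So E°(Sn²⁺/Sn) = E°(Br₂/Br⁻) − E°cell = (+1.07) − (+1.210) = -0.14 V.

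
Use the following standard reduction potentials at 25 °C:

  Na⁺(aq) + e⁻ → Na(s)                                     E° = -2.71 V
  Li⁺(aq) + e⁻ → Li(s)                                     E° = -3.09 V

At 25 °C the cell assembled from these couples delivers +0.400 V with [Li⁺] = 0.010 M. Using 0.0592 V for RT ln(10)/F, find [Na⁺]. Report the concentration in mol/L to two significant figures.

Na⁺/Na is the cathode, Li⁺/Li the anode: E°cell = +0.38 V, n = 1.
Overall reaction: Na⁺(aq) + Li(s) → Na(s) + Li⁺(aq); Q = [Li⁺]^1/[Na⁺]^1.
From E = E° − (0.0592/n) log Q: log Q = (E° − E)·n/0.0592 = (+0.38 − (+0.400))·1/0.0592 = -0.3378.
So 1·log[Na⁺] = 1·log(0.01) − log Q = -2.0000 − (-0.3378) = -1.6622; [Na⁺] = 10^(-1.6622) ≈ 0.022 M.

0.022 M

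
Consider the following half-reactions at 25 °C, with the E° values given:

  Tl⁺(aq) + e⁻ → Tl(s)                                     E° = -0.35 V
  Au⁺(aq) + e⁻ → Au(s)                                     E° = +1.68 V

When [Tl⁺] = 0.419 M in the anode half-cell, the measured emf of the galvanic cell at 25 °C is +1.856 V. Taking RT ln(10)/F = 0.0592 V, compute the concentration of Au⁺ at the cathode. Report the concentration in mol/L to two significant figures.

0.00048 M

Au⁺/Au is the cathode, Tl⁺/Tl the anode: E°cell = +2.03 V, n = 1.
Overall reaction: Au⁺(aq) + Tl(s) → Au(s) + Tl⁺(aq); Q = [Tl⁺]^1/[Au⁺]^1.
From E = E° − (0.0592/n) log Q: log Q = (E° − E)·n/0.0592 = (+2.03 − (+1.856))·1/0.0592 = 2.9392.
So 1·log[Au⁺] = 1·log(0.419) − log Q = -0.3778 − (2.9392) = -3.3170; [Au⁺] = 10^(-3.3170) ≈ 0.00048 M.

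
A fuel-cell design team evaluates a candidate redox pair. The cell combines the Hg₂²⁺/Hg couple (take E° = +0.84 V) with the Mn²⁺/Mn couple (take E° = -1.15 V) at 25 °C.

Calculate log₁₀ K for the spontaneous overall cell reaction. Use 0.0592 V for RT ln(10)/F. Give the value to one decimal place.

Cathode: Hg₂²⁺/Hg; anode: Mn²⁺/Mn. E°cell = +1.99 V, n = 2.
log K = nE°cell / 0.0592 = (2)(+1.99) / 0.0592 = 67.2.

67.2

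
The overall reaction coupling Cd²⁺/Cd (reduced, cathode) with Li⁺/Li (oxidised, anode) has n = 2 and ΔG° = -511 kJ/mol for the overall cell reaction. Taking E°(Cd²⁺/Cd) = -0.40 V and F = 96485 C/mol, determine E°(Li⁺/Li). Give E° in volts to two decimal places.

-3.05 V

E°cell = −ΔG°/(nF) = −(-511×10³)/((2)(96485)) = +2.648 V.
Since Cd²⁺/Cd is the cathode and Li⁺/Li the anode, E°cell = E°(Cd²⁺/Cd) − E°(Li⁺/Li).
So E°(Li⁺/Li) = E°(Cd²⁺/Cd) − E°cell = (-0.40) − (+2.648) = -3.05 V.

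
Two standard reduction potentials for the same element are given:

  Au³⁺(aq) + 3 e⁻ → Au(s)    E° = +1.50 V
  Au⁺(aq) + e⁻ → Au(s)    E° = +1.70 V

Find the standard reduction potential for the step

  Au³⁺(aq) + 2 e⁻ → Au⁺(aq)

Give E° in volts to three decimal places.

Sequential free energies add, so n₃E°₃ = n₁E°₁ + n₂E°₂.
With n₃ = 3, and the known step contributing 1×(+1.70) V, the unknown satisfies 2·E° = 3×(+1.50) − 1×(+1.70) = +2.800.
E° = +2.800 / 2 = +1.400 V.

+1.400 V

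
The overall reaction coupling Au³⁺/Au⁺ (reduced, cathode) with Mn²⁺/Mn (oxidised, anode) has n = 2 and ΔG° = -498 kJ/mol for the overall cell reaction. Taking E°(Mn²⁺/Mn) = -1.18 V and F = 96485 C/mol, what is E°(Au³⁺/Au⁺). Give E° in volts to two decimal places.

E°cell = −ΔG°/(nF) = −(-498×10³)/((2)(96485)) = +2.581 V.
Since Au³⁺/Au⁺ is the cathode and Mn²⁺/Mn the anode, E°cell = E°(Au³⁺/Au⁺) − E°(Mn²⁺/Mn).
So E°(Au³⁺/Au⁺) = E°cell + E°(Mn²⁺/Mn) = +2.581 + (-1.18) = +1.40 V.

+1.40 V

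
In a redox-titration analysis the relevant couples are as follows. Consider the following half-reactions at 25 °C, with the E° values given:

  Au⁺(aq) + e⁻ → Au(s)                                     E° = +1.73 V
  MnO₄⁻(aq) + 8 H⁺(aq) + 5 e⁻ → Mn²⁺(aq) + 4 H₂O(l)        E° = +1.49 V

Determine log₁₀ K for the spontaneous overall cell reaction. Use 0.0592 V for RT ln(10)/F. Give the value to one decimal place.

20.3

Cathode: Au⁺/Au; anode: MnO₄⁻/Mn²⁺. E°cell = +0.24 V, n = 5.
log K = nE°cell / 0.0592 = (5)(+0.24) / 0.0592 = 20.3.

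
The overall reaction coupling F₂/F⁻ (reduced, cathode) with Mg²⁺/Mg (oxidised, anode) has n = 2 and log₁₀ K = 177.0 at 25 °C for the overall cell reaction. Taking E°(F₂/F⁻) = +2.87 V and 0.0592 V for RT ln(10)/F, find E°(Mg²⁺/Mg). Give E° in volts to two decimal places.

-2.37 V

E°cell = (0.0592/n)·log K = (0.0592/2)(177.0) = +5.239 V.
Since F₂/F⁻ is the cathode and Mg²⁺/Mg the anode, E°cell = E°(F₂/F⁻) − E°(Mg²⁺/Mg).
So E°(Mg²⁺/Mg) = E°(F₂/F⁻) − E°cell = (+2.87) − (+5.239) = -2.37 V.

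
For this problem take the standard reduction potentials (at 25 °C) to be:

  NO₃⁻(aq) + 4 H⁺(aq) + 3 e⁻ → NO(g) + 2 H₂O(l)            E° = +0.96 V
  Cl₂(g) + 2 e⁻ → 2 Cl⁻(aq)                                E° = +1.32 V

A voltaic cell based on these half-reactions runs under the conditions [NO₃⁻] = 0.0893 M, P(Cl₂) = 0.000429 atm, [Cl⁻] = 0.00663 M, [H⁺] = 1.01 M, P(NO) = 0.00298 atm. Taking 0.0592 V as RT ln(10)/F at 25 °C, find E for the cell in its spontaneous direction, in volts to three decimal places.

Cl₂/Cl⁻ is the cathode (higher E°), NO₃⁻/NO the anode: E°cell = +1.32 − (+0.96) = +0.36 V, n = 6.
Overall: 3 Cl₂(g) + 2 NO(g) + 4 H₂O(l) → 6 Cl⁻(aq) + 2 NO₃⁻(aq) + 8 H⁺(aq)
Q = [Cl⁻]^6·[NO₃⁻]^2·[H⁺]^8 / (P(Cl₂)^3·P(NO)^2); log Q = 0.020.
E = E° − (0.0592/n) log Q = +0.36 − (0.0592/6)(0.020) = +0.360 V.

+0.360 V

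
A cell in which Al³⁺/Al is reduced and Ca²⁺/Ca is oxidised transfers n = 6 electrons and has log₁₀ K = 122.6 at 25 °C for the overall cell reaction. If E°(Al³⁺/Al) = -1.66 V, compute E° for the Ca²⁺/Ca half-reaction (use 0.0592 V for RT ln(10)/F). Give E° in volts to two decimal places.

E°cell = (0.0592/n)·log K = (0.0592/6)(122.6) = +1.210 V.
Since Al³⁺/Al is the cathode and Ca²⁺/Ca the anode, E°cell = E°(Al³⁺/Al) − E°(Ca²⁺/Ca).
So E°(Ca²⁺/Ca) = E°(Al³⁺/Al) − E°cell = (-1.66) − (+1.210) = -2.87 V.

-2.87 V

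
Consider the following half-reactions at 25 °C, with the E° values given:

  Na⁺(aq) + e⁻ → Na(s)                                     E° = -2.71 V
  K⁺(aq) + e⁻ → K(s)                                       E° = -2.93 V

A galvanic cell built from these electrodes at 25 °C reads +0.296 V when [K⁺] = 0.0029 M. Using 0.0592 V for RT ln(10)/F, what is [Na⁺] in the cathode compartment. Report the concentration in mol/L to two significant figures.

0.056 M

Na⁺/Na is the cathode, K⁺/K the anode: E°cell = +0.22 V, n = 1.
Overall reaction: Na⁺(aq) + K(s) → Na(s) + K⁺(aq); Q = [K⁺]^1/[Na⁺]^1.
From E = E° − (0.0592/n) log Q: log Q = (E° − E)·n/0.0592 = (+0.22 − (+0.296))·1/0.0592 = -1.2838.
So 1·log[Na⁺] = 1·log(0.0029) − log Q = -2.5376 − (-1.2838) = -1.2538; [Na⁺] = 10^(-1.2538) ≈ 0.056 M.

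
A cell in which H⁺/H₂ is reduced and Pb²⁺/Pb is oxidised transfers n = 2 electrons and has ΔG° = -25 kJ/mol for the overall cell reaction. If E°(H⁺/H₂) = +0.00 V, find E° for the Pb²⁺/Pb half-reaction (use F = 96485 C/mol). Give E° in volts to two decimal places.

-0.13 V

E°cell = −ΔG°/(nF) = −(-25×10³)/((2)(96485)) = +0.130 V.
Since H⁺/H₂ is the cathode and Pb²⁺/Pb the anode, E°cell = E°(H⁺/H₂) − E°(Pb²⁺/Pb).
So E°(Pb²⁺/Pb) = E°(H⁺/H₂) − E°cell = (+0.00) − (+0.130) = -0.13 V.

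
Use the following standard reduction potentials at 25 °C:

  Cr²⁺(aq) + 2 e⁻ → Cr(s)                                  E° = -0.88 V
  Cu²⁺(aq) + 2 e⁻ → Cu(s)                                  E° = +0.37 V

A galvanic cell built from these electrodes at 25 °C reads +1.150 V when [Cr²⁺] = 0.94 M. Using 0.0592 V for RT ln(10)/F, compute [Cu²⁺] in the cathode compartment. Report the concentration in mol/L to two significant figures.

Cu²⁺/Cu is the cathode, Cr²⁺/Cr the anode: E°cell = +1.25 V, n = 2.
Overall reaction: Cu²⁺(aq) + Cr(s) → Cu(s) + Cr²⁺(aq); Q = [Cr²⁺]^1/[Cu²⁺]^1.
From E = E° − (0.0592/n) log Q: log Q = (E° − E)·n/0.0592 = (+1.25 − (+1.150))·2/0.0592 = 3.3784.
So 1·log[Cu²⁺] = 1·log(0.94) − log Q = -0.0269 − (3.3784) = -3.4053; [Cu²⁺] = 10^(-3.4053) ≈ 0.00039 M.

0.00039 M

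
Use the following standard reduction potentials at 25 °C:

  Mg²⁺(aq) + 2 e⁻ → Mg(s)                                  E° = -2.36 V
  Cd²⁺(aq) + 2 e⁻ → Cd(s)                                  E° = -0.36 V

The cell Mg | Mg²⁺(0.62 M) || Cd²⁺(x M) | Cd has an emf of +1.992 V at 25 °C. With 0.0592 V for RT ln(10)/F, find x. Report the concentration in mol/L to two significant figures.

0.33 M

Cd²⁺/Cd is the cathode, Mg²⁺/Mg the anode: E°cell = +2.00 V, n = 2.
Overall reaction: Cd²⁺(aq) + Mg(s) → Cd(s) + Mg²⁺(aq); Q = [Mg²⁺]^1/[Cd²⁺]^1.
From E = E° − (0.0592/n) log Q: log Q = (E° − E)·n/0.0592 = (+2.00 − (+1.992))·2/0.0592 = 0.2703.
So 1·log[Cd²⁺] = 1·log(0.62) − log Q = -0.2076 − (0.2703) = -0.4779; [Cd²⁺] = 10^(-0.4779) ≈ 0.33 M.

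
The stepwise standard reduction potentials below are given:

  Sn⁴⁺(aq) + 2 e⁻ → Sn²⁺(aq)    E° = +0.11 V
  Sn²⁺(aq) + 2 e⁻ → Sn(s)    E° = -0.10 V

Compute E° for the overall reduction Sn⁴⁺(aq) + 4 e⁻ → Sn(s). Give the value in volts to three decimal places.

Adding the free-energy changes (−nFE°) of the two steps gives −n₃FE°₃ = −n₁FE°₁ − n₂FE°₂.
E°₃ = (2×+0.11 + 2×-0.10) / 4 = (+0.020) / 4 = +0.005 V.

+0.005 V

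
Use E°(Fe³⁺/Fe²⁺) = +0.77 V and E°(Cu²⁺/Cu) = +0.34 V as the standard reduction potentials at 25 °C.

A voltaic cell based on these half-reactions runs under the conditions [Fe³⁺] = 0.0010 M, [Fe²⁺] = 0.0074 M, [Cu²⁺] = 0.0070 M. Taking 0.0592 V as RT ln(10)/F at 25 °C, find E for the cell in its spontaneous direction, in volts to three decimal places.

+0.442 V

Fe³⁺/Fe²⁺ is the cathode (higher E°), Cu²⁺/Cu the anode: E°cell = +0.77 − (+0.34) = +0.43 V, n = 2.
Overall: 2 Fe³⁺(aq) + Cu(s) → 2 Fe²⁺(aq) + Cu²⁺(aq)
Q = [Fe²⁺]^2·[Cu²⁺] / ([Fe³⁺]^2); log Q = -0.416.
E = E° − (0.0592/n) log Q = +0.43 − (0.0592/2)(-0.416) = +0.442 V.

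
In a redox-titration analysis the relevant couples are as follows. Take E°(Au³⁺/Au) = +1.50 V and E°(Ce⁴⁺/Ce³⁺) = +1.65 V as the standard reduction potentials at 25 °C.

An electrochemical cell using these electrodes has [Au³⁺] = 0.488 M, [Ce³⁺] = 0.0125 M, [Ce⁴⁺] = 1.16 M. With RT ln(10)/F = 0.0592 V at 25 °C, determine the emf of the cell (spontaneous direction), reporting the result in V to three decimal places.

Ce⁴⁺/Ce³⁺ is the cathode (higher E°), Au³⁺/Au the anode: E°cell = +1.65 − (+1.50) = +0.15 V, n = 3.
Overall: 3 Ce⁴⁺(aq) + Au(s) → 3 Ce³⁺(aq) + Au³⁺(aq)
Q = [Ce³⁺]^3·[Au³⁺] / ([Ce⁴⁺]^3); log Q = -6.214.
E = E° − (0.0592/n) log Q = +0.15 − (0.0592/3)(-6.214) = +0.273 V.

+0.273 V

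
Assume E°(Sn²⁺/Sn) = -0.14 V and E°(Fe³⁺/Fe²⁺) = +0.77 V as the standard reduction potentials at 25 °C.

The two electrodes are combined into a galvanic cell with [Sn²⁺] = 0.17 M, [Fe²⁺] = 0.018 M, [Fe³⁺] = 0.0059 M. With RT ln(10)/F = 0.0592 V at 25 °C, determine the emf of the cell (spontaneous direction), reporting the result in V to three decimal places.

+0.904 V

Fe³⁺/Fe²⁺ is the cathode (higher E°), Sn²⁺/Sn the anode: E°cell = +0.77 − (-0.14) = +0.91 V, n = 2.
Overall: 2 Fe³⁺(aq) + Sn(s) → 2 Fe²⁺(aq) + Sn²⁺(aq)
Q = [Fe²⁺]^2·[Sn²⁺] / ([Fe³⁺]^2); log Q = 0.199.
E = E° − (0.0592/n) log Q = +0.91 − (0.0592/2)(0.199) = +0.904 V.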